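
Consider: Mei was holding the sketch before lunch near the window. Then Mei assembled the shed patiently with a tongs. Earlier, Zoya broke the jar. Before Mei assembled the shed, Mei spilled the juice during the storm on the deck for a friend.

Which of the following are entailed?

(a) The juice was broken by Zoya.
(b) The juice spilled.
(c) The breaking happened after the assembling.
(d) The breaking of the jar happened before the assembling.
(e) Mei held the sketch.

(b), (d), (e)

(a) Not entailed — Zoya broke the jar, not the juice; the juice belongs to the spilling event.
(b) Entailed — 'Mei spilled the juice' is causative; it entails the inchoative 'the juice spilled'.
(c) Not entailed — the narrative places the breaking before the assembling, not after.
(d) Entailed — the narrative places the breaking before the assembling.
(e) Entailed — 'hold' is an activity; 'was holding' entails that some holding happened, so 'held' holds.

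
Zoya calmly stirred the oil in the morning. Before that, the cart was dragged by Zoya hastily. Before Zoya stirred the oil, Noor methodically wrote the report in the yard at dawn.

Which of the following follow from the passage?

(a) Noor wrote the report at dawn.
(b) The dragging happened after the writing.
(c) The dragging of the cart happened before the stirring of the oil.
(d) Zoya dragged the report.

(a), (c)

(a) Entailed — every conjunct here is already in the original writing event.
(b) Not entailed — the narrative doesn't order the writing relative to the dragging.
(c) Entailed — the narrative places the dragging before the stirring.
(d) Not entailed — Zoya dragged the cart, not the report; the report belongs to the writing event.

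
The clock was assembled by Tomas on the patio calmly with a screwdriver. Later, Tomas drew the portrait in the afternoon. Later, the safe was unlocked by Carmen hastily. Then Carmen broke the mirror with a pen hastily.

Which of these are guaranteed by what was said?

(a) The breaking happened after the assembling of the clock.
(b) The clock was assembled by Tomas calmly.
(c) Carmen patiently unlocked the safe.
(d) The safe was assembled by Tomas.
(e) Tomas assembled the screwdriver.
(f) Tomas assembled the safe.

(a), (b)

(a) Entailed — the narrative places the assembling before the breaking.
(b) Entailed — this follows by dropping conjuncts from the assembling event's description.
(c) Not entailed — 'patiently' adds a manner not in (and inconsistent with) the original.
(d) Not entailed — Tomas assembled the clock, not the safe; the safe belongs to the unlocking event.
(e) Not entailed — the screwdriver is the instrument, not what was assembled.
(f) Not entailed — Tomas assembled the clock, not the safe; the safe belongs to the unlocking event.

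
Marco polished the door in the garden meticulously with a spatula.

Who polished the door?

'Marco' marks the agent of the polishing event.

Marco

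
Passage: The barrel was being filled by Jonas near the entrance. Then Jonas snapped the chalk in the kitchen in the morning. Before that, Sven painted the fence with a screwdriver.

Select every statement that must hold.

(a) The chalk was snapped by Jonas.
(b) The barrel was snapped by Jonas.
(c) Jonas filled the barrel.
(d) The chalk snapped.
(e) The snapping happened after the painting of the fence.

(a) Entailed — this follows by dropping conjuncts from the snapping event's description.
(b) Not entailed — Jonas snapped the chalk, not the barrel; the barrel belongs to the filling event.
(c) Not entailed — 'was filling' is progressive on an accomplishment; it does not entail the completed 'filled'.
(d) Entailed — 'Jonas snapped the chalk' is causative; it entails the inchoative 'the chalk snapped'.
(e) Entailed — the narrative places the painting before the snapping.

(a), (d), (e)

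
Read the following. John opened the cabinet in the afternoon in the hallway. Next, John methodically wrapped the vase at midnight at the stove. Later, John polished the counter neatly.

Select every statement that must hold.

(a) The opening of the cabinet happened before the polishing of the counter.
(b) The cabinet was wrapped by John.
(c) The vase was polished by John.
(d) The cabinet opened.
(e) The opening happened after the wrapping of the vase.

(a), (d)

(a) Entailed — the narrative places the opening before the polishing.
(b) Not entailed — John wrapped the vase, not the cabinet; the cabinet belongs to the opening event.
(c) Not entailed — John polished the counter, not the vase; the vase belongs to the wrapping event.
(d) Entailed — 'John opened the cabinet' is causative; it entails the inchoative 'the cabinet opened'.
(e) Not entailed — the narrative places the opening before the wrapping, not after.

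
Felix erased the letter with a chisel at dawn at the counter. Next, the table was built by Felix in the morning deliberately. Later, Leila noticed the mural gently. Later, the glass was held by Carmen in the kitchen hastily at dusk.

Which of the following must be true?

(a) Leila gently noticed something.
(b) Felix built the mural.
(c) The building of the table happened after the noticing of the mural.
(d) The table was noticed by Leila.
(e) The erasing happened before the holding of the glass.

(a) Entailed — every conjunct here is already in the original noticing event.
(b) Not entailed — Felix built the table, not the mural; the mural belongs to the noticing event.
(c) Not entailed — the narrative places the building before the noticing, not after.
(d) Not entailed — Leila noticed the mural, not the table; the table belongs to the building event.
(e) Entailed — the narrative places the erasing before the holding.

(a), (e)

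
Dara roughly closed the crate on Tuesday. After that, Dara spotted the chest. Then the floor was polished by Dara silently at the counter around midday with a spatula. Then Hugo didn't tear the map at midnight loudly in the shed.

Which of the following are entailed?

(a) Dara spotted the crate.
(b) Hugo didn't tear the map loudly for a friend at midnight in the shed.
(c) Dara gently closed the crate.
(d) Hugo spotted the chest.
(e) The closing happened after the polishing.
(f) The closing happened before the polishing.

(b), (f)

(a) Not entailed — Dara spotted the chest, not the crate; the crate belongs to the closing event.
(b) Entailed — under negation, adding a further restriction is entailed: if no such tearing event occurred, none occurred for a friend either.
(c) Not entailed — 'gently' adds a manner not in (and inconsistent with) the original.
(d) Not entailed — the passage has Dara spotting the chest, not Hugo.
(e) Not entailed — the narrative places the closing before the polishing, not after.
(f) Entailed — the narrative places the closing before the polishing.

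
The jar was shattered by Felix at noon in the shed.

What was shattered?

the jar

'the jar' marks the patient of the shattering event.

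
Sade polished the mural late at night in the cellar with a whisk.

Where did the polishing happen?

'in the cellar' marks the location of the polishing event.

in the cellar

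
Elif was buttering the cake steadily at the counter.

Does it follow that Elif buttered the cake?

no

'was buttering' is progressive; for an accomplishment like 'butter the cake', it doesn't entail completion.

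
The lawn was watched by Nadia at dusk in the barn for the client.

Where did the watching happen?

in the barn

'in the barn' marks the location of the watching event.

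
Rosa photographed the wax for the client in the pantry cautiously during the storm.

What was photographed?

'the wax' marks the patient of the photographing event.

the wax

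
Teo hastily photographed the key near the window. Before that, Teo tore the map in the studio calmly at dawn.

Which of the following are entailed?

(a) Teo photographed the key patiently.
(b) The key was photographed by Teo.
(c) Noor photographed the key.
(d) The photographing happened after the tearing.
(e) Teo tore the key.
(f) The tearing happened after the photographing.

(b), (d)

(a) Not entailed — 'patiently' adds a manner not in (and inconsistent with) the original.
(b) Entailed — the original entails any weakening of itself; this just drops 'near the window', 'hastily'.
(c) Not entailed — the passage has Teo photographing the key, not Noor.
(d) Entailed — the narrative places the tearing before the photographing.
(e) Not entailed — Teo tore the map, not the key; the key belongs to the photographing event.
(f) Not entailed — the narrative places the tearing before the photographing, not after.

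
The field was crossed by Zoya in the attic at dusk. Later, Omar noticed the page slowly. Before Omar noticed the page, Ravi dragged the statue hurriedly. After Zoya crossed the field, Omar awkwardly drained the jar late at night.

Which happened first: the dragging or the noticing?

The connectives place the dragging before the noticing.

the dragging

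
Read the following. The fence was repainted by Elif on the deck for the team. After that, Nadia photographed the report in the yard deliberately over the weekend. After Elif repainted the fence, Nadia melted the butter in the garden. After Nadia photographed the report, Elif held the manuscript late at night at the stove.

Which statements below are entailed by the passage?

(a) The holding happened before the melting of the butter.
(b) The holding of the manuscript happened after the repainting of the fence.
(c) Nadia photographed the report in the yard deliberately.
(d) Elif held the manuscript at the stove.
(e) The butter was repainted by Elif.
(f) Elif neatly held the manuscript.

(b), (c), (d)

(a) Not entailed — the narrative doesn't order the holding relative to the melting.
(b) Entailed — the narrative places the repainting before the holding.
(c) Entailed — dropping 'over the weekend' leaves a sub-description the original still satisfies.
(d) Entailed — this follows by dropping conjuncts from the holding event's description.
(e) Not entailed — Elif repainted the fence, not the butter; the butter belongs to the melting event.
(f) Not entailed — 'neatly' adds information not in the original event.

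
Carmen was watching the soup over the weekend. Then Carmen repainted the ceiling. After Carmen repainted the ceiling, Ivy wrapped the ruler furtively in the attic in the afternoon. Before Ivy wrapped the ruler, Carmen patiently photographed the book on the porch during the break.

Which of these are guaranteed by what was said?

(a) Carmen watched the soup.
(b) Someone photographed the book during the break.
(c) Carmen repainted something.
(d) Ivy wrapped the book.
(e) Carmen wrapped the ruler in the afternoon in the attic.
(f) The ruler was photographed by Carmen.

(a), (b), (c)

(a) Entailed — 'watch' is an activity; 'was watching' entails that some watching happened, so 'watched' holds.
(b) Entailed — every conjunct here is already in the original photographing event.
(c) Entailed — the original entails any weakening of itself; this just generalizes the patient.
(d) Not entailed — Ivy wrapped the ruler, not the book; the book belongs to the photographing event.
(e) Not entailed — the passage has Ivy wrapping the ruler, not Carmen.
(f) Not entailed — Carmen photographed the book, not the ruler; the ruler belongs to the wrapping event.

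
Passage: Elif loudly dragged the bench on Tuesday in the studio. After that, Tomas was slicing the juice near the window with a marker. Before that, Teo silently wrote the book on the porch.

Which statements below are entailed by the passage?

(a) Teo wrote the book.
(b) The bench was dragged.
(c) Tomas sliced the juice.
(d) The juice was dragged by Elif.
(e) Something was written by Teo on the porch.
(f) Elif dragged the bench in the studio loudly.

(a) Entailed — dropping 'silently', 'on the porch' leaves a sub-description the original still satisfies.
(b) Entailed — dropping 'on Tuesday', 'loudly', 'in the studio' and generalizing the agent leaves a sub-description the original still satisfies.
(c) Not entailed — 'was slicing' is progressive on an accomplishment; it does not entail the completed 'sliced'.
(d) Not entailed — Elif dragged the bench, not the juice; the juice belongs to the slicing event.
(e) Entailed — every conjunct here is already in the original writing event.
(f) Entailed — every conjunct here is already in the original dragging event.

(a), (b), (e), (f)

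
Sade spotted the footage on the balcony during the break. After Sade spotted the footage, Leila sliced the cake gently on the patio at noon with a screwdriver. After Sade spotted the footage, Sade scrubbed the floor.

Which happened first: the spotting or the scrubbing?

The connectives place the spotting before the scrubbing.

the spotting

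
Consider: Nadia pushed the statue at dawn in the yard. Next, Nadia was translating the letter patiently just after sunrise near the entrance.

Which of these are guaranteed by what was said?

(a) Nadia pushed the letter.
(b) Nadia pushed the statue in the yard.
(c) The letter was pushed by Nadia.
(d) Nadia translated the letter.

(b)

(a) Not entailed — Nadia pushed the statue, not the letter; the letter belongs to the translating event.
(b) Entailed — the original entails any weakening of itself; this just drops 'at dawn'.
(c) Not entailed — Nadia pushed the statue, not the letter; the letter belongs to the translating event.
(d) Not entailed — 'was translating' is progressive on an accomplishment; it does not entail the completed 'translated'.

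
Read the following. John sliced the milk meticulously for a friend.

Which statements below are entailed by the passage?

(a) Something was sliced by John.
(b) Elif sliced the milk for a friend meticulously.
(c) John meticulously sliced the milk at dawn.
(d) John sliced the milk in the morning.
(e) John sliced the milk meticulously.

(a) Entailed — every conjunct here is already in the original slicing event.
(b) Not entailed — the passage has John slicing the milk, not Elif.
(c) Not entailed — 'at dawn' adds information not in the original event.
(d) Not entailed — 'in the morning' adds information not in the original event.
(e) Entailed — every conjunct here is already in the original slicing event.

(a), (e)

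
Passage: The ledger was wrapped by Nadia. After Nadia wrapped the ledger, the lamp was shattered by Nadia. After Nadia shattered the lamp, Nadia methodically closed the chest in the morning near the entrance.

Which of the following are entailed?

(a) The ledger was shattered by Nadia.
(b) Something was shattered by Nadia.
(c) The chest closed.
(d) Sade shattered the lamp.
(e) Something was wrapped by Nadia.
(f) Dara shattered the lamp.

(b), (c), (e)

(a) Not entailed — Nadia shattered the lamp, not the ledger; the ledger belongs to the wrapping event.
(b) Entailed — the original entails any weakening of itself; this just generalizes the patient.
(c) Entailed — 'Nadia closed the chest' is causative; it entails the inchoative 'the chest closed'.
(d) Not entailed — the passage has Nadia shattering the lamp, not Sade.
(e) Entailed — this follows by dropping conjuncts from the wrapping event's description.
(f) Not entailed — the passage has Nadia shattering the lamp, not Dara.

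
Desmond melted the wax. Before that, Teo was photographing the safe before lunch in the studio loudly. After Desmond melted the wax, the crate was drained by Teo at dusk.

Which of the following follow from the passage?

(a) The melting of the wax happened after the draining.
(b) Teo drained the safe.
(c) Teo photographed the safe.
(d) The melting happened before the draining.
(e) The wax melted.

(d), (e)

(a) Not entailed — the narrative places the melting before the draining, not after.
(b) Not entailed — Teo drained the crate, not the safe; the safe belongs to the photographing event.
(c) Not entailed — 'was photographing' is progressive on an accomplishment; it does not entail the completed 'photographed'.
(d) Entailed — the narrative places the melting before the draining.
(e) Entailed — 'Desmond melted the wax' is causative; it entails the inchoative 'the wax melted'.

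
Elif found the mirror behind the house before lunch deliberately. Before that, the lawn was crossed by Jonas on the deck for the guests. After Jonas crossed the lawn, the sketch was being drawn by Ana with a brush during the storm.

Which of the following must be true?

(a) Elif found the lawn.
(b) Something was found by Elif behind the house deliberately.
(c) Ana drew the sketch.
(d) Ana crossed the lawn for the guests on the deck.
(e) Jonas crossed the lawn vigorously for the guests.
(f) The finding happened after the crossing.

(b), (f)

(a) Not entailed — Elif found the mirror, not the lawn; the lawn belongs to the crossing event.
(b) Entailed — the original entails any weakening of itself; this just drops 'before lunch' and generalizes the patient.
(c) Not entailed — 'was drawing' is progressive on an accomplishment; it does not entail the completed 'drew'.
(d) Not entailed — the passage has Jonas crossing the lawn, not Ana.
(e) Not entailed — 'vigorously' adds information not in the original event.
(f) Entailed — the narrative places the crossing before the finding.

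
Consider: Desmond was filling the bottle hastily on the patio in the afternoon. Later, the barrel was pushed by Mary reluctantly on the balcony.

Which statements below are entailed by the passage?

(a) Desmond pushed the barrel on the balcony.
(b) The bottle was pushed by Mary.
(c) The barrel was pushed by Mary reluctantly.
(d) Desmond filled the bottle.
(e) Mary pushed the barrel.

(a) Not entailed — the passage has Mary pushing the barrel, not Desmond.
(b) Not entailed — Mary pushed the barrel, not the bottle; the bottle belongs to the filling event.
(c) Entailed — this follows by dropping conjuncts from the pushing event's description.
(d) Not entailed — 'was filling' is progressive on an accomplishment; it does not entail the completed 'filled'.
(e) Entailed — the original entails any weakening of itself; this just drops 'reluctantly', 'on the balcony'.

(c), (e)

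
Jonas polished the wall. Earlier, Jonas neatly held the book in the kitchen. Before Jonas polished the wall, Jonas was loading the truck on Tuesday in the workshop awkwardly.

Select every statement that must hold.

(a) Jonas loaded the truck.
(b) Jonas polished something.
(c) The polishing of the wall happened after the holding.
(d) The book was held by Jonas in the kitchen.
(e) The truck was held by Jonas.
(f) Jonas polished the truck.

(b), (c), (d)

(a) Not entailed — 'was loading' is progressive on an accomplishment; it does not entail the completed 'loaded'.
(b) Entailed — the original entails any weakening of itself; this just generalizes the patient.
(c) Entailed — the narrative places the holding before the polishing.
(d) Entailed — this follows by dropping conjuncts from the holding event's description.
(e) Not entailed — Jonas held the book, not the truck; the truck belongs to the loading event.
(f) Not entailed — Jonas polished the wall, not the truck; the truck belongs to the loading event.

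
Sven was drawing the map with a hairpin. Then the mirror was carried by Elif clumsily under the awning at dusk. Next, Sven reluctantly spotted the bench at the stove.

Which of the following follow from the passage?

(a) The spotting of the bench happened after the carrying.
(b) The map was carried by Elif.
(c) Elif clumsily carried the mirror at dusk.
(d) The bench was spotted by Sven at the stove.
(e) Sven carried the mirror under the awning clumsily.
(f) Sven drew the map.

(a), (c), (d)

(a) Entailed — the narrative places the carrying before the spotting.
(b) Not entailed — Elif carried the mirror, not the map; the map belongs to the drawing event.
(c) Entailed — the original entails any weakening of itself; this just drops 'under the awning'.
(d) Entailed — the original entails any weakening of itself; this just drops 'reluctantly'.
(e) Not entailed — the passage has Elif carrying the mirror, not Sven.
(f) Not entailed — 'was drawing' is progressive on an accomplishment; it does not entail the completed 'drew'.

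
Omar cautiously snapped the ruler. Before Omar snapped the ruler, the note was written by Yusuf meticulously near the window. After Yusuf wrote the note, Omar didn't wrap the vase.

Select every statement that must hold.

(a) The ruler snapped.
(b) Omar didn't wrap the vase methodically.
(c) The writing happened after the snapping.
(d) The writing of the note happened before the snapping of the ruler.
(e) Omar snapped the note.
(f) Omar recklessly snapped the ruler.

(a), (b), (d)

(a) Entailed — 'Omar snapped the ruler' is causative; it entails the inchoative 'the ruler snapped'.
(b) Entailed — under negation, adding a further restriction is entailed: if no such wrapping event occurred, none occurred methodically either.
(c) Not entailed — the narrative places the writing before the snapping, not after.
(d) Entailed — the narrative places the writing before the snapping.
(e) Not entailed — Omar snapped the ruler, not the note; the note belongs to the writing event.
(f) Not entailed — 'recklessly' adds a manner not in (and inconsistent with) the original.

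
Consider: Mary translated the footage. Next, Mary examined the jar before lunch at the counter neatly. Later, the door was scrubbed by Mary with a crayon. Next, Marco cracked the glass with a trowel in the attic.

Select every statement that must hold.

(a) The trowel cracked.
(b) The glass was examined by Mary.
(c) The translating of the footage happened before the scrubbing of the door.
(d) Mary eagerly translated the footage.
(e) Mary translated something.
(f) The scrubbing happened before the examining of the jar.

(a) Not entailed — the glass is what cracked, not the trowel.
(b) Not entailed — Mary examined the jar, not the glass; the glass belongs to the cracking event.
(c) Entailed — the narrative places the translating before the scrubbing.
(d) Not entailed — 'eagerly' adds information not in the original event.
(e) Entailed — generalizing the patient leaves a sub-description the original still satisfies.
(f) Not entailed — the narrative places the examining before the scrubbing, not after.

(c), (e)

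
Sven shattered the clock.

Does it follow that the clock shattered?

'Sven shattered the clock' is the causative; it entails the inchoative 'the clock shattered'.

yes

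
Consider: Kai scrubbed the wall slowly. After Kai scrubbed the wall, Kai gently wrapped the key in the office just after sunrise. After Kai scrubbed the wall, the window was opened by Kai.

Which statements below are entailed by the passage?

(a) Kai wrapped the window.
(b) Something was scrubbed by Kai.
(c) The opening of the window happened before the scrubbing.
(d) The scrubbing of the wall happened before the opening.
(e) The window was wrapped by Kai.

(a) Not entailed — Kai wrapped the key, not the window; the window belongs to the opening event.
(b) Entailed — the original entails any weakening of itself; this just drops 'slowly' and generalizes the patient.
(c) Not entailed — the narrative places the scrubbing before the opening, not after.
(d) Entailed — the narrative places the scrubbing before the opening.
(e) Not entailed — Kai wrapped the key, not the window; the window belongs to the opening event.

(b), (d)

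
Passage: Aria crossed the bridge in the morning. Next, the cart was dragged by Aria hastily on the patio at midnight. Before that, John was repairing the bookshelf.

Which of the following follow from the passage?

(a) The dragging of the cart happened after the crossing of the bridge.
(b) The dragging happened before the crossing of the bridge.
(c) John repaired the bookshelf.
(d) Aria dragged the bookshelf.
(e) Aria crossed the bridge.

(a) Entailed — the narrative places the crossing before the dragging.
(b) Not entailed — the narrative places the crossing before the dragging, not after.
(c) Not entailed — 'was repairing' is progressive on an accomplishment; it does not entail the completed 'repaired'.
(d) Not entailed — Aria dragged the cart, not the bookshelf; the bookshelf belongs to the repairing event.
(e) Entailed — every conjunct here is already in the original crossing event.

(a), (e)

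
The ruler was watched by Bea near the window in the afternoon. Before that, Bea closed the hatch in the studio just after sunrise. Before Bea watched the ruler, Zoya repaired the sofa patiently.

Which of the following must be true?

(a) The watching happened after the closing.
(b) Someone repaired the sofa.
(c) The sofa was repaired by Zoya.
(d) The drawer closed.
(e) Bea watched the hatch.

(a) Entailed — the narrative places the closing before the watching.
(b) Entailed — this follows by dropping conjuncts from the repairing event's description.
(c) Entailed — every conjunct here is already in the original repairing event.
(d) Not entailed — the hatch is what closed, not the drawer.
(e) Not entailed — Bea watched the ruler, not the hatch; the hatch belongs to the closing event.

(a), (b), (c)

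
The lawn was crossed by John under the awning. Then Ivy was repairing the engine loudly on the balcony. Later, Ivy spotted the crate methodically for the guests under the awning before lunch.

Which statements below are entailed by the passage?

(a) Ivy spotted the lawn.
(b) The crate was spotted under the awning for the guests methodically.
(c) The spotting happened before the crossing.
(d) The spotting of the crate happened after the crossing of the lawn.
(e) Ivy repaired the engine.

(b), (d)

(a) Not entailed — Ivy spotted the crate, not the lawn; the lawn belongs to the crossing event.
(b) Entailed — every conjunct here is already in the original spotting event.
(c) Not entailed — the narrative places the crossing before the spotting, not after.
(d) Entailed — the narrative places the crossing before the spotting.
(e) Not entailed — 'was repairing' is progressive on an accomplishment; it does not entail the completed 'repaired'.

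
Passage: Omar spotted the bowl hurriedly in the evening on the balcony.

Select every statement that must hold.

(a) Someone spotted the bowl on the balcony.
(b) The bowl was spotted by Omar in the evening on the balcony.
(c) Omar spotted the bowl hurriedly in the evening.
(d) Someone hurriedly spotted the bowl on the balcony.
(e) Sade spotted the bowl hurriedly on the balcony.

(a) Entailed — every conjunct here is already in the original spotting event.
(b) Entailed — the original entails any weakening of itself; this just drops 'hurriedly'.
(c) Entailed — the original entails any weakening of itself; this just drops 'on the balcony'.
(d) Entailed — dropping 'in the evening' and generalizing the agent leaves a sub-description the original still satisfies.
(e) Not entailed — the passage has Omar spotting the bowl, not Sade.

(a), (b), (c), (d)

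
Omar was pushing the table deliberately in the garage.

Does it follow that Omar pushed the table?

yes

'push' is atelic; if Omar was pushing the table, then Omar pushed the table (for some time).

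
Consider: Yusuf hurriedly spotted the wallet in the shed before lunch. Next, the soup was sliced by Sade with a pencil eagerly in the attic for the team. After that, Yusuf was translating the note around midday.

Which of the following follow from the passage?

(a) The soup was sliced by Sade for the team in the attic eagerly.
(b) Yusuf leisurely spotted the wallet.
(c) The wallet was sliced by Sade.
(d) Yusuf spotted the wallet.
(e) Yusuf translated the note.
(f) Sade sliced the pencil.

(a), (d)

(a) Entailed — the original entails any weakening of itself; this just drops 'with a pencil'.
(b) Not entailed — 'leisurely' adds a manner not in (and inconsistent with) the original.
(c) Not entailed — Sade sliced the soup, not the wallet; the wallet belongs to the spotting event.
(d) Entailed — dropping 'in the shed', 'before lunch', 'hurriedly' leaves a sub-description the original still satisfies.
(e) Not entailed — 'was translating' is progressive on an accomplishment; it does not entail the completed 'translated'.
(f) Not entailed — the pencil is the instrument, not what was sliced.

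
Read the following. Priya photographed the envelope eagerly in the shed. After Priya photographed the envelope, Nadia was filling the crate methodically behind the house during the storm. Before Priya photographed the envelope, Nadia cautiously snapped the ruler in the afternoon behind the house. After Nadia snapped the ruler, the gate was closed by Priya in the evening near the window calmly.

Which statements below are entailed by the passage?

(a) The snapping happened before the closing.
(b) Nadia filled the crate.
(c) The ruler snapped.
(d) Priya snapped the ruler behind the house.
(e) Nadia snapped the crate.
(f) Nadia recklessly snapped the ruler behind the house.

(a) Entailed — the narrative places the snapping before the closing.
(b) Not entailed — 'was filling' is progressive on an accomplishment; it does not entail the completed 'filled'.
(c) Entailed — 'Nadia snapped the ruler' is causative; it entails the inchoative 'the ruler snapped'.
(d) Not entailed — the passage has Nadia snapping the ruler, not Priya.
(e) Not entailed — Nadia snapped the ruler, not the crate; the crate belongs to the filling event.
(f) Not entailed — 'recklessly' adds a manner not in (and inconsistent with) the original.

(a), (c)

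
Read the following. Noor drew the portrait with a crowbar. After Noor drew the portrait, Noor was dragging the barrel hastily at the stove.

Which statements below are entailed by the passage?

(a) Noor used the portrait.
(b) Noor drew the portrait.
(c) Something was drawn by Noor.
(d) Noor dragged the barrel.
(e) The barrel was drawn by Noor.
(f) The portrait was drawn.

(a) Not entailed — the portrait is the patient, not an instrument — Noor used a crowbar.
(b) Entailed — the original entails any weakening of itself; this just drops 'with a crowbar'.
(c) Entailed — this follows by dropping conjuncts from the drawing event's description.
(d) Entailed — 'drag' is an activity; 'was dragging' entails that some dragging happened, so 'dragged' holds.
(e) Not entailed — Noor drew the portrait, not the barrel; the barrel belongs to the dragging event.
(f) Entailed — the original entails any weakening of itself; this just drops 'with a crowbar' and generalizes the agent.

(b), (c), (d), (f)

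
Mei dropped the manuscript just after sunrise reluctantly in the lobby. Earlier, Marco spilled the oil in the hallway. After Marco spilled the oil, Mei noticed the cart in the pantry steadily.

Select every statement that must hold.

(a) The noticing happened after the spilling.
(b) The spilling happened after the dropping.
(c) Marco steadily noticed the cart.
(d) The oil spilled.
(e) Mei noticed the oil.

(a) Entailed — the narrative places the spilling before the noticing.
(b) Not entailed — the narrative places the spilling before the dropping, not after.
(c) Not entailed — the passage has Mei noticing the cart, not Marco.
(d) Entailed — 'Marco spilled the oil' is causative; it entails the inchoative 'the oil spilled'.
(e) Not entailed — Mei noticed the cart, not the oil; the oil belongs to the spilling event.

(a), (d)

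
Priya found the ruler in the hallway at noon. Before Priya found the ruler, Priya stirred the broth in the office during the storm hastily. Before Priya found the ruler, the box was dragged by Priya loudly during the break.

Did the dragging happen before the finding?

yes

The narrative orders the dragging before the finding.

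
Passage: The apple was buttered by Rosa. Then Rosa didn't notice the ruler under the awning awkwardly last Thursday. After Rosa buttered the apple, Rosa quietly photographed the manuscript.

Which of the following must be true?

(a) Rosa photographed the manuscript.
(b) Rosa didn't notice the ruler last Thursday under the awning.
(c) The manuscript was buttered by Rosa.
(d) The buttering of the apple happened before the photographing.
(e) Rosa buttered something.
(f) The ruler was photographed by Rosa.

(a), (d), (e)

(a) Entailed — this follows by dropping conjuncts from the photographing event's description.
(b) Not entailed — dropping 'awkwardly' under negation is not valid — the original leaves open that Rosa noticed the ruler some other way.
(c) Not entailed — Rosa buttered the apple, not the manuscript; the manuscript belongs to the photographing event.
(d) Entailed — the narrative places the buttering before the photographing.
(e) Entailed — the original entails any weakening of itself; this just generalizes the patient.
(f) Not entailed — Rosa photographed the manuscript, not the ruler; the ruler belongs to the noticing event.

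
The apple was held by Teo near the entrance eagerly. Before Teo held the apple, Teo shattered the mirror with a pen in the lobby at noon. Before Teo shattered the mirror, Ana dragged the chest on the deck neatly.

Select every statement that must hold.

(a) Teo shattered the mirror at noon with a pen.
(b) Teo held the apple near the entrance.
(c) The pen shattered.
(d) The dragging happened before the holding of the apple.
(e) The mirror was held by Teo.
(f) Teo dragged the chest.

(a), (b), (d)

(a) Entailed — dropping 'in the lobby' leaves a sub-description the original still satisfies.
(b) Entailed — dropping 'eagerly' leaves a sub-description the original still satisfies.
(c) Not entailed — the mirror is what shattered, not the pen.
(d) Entailed — the narrative places the dragging before the holding.
(e) Not entailed — Teo held the apple, not the mirror; the mirror belongs to the shattering event.
(f) Not entailed — the passage has Ana dragging the chest, not Teo.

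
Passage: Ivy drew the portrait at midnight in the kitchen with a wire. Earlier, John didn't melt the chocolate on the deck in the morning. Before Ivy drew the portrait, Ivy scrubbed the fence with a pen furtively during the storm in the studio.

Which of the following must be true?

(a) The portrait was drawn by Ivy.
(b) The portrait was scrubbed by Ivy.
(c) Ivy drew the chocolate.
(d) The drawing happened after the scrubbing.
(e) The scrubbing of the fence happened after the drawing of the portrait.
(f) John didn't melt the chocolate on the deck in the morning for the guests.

(a), (d), (f)

(a) Entailed — every conjunct here is already in the original drawing event.
(b) Not entailed — Ivy scrubbed the fence, not the portrait; the portrait belongs to the drawing event.
(c) Not entailed — Ivy drew the portrait, not the chocolate; the chocolate belongs to the melting event.
(d) Entailed — the narrative places the scrubbing before the drawing.
(e) Not entailed — the narrative places the scrubbing before the drawing, not after.
(f) Entailed — under negation, adding a further restriction is entailed: if no such melting event occurred, none occurred for the guests either.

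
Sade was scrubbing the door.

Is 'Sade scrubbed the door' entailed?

'scrub' is atelic; if Sade was scrubbing the door, then Sade scrubbed the door (for some time).

yes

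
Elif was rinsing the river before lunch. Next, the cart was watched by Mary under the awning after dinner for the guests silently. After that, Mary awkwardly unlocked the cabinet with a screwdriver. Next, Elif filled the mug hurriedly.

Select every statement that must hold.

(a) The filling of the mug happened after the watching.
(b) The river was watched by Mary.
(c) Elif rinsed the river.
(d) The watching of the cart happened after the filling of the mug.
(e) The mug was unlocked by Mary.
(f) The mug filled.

(a), (c), (f)

(a) Entailed — the narrative places the watching before the filling.
(b) Not entailed — Mary watched the cart, not the river; the river belongs to the rinsing event.
(c) Entailed — 'rinse' is an activity; 'was rinsing' entails that some rinsing happened, so 'rinsed' holds.
(d) Not entailed — the narrative places the watching before the filling, not after.
(e) Not entailed — Mary unlocked the cabinet, not the mug; the mug belongs to the filling event.
(f) Entailed — 'Elif filled the mug' is causative; it entails the inchoative 'the mug filled'.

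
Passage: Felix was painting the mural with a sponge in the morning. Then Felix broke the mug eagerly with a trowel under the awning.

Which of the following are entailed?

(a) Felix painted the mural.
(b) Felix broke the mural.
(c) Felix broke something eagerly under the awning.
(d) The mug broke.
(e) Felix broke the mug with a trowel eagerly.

(c), (d), (e)

(a) Not entailed — 'was painting' is progressive on an accomplishment; it does not entail the completed 'painted'.
(b) Not entailed — Felix broke the mug, not the mural; the mural belongs to the painting event.
(c) Entailed — this follows by dropping conjuncts from the breaking event's description.
(d) Entailed — 'Felix broke the mug' is causative; it entails the inchoative 'the mug broke'.
(e) Entailed — this follows by dropping conjuncts from the breaking event's description.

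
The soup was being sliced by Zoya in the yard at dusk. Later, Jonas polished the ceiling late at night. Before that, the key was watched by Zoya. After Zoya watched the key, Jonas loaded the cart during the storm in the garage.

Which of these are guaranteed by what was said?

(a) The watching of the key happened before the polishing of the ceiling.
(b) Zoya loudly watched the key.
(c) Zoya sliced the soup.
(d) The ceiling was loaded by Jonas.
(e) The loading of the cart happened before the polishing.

(a) Entailed — the narrative places the watching before the polishing.
(b) Not entailed — 'loudly' adds information not in the original event.
(c) Not entailed — 'was slicing' is progressive on an accomplishment; it does not entail the completed 'sliced'.
(d) Not entailed — Jonas loaded the cart, not the ceiling; the ceiling belongs to the polishing event.
(e) Not entailed — the narrative doesn't order the loading relative to the polishing.

(a)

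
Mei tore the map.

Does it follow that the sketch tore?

no

Nothing is said about any sketch; only the map is affected.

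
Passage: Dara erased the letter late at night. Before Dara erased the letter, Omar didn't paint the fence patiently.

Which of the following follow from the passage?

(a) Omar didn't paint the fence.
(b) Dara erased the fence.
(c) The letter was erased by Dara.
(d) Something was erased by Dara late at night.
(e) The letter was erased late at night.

(a) Not entailed — dropping 'patiently' under negation is not valid — the original leaves open that Omar painted the fence some other way.
(b) Not entailed — Dara erased the letter, not the fence; the fence belongs to the painting event.
(c) Entailed — the original entails any weakening of itself; this just drops 'late at night'.
(d) Entailed — the original entails any weakening of itself; this just generalizes the patient.
(e) Entailed — this follows by dropping conjuncts from the erasing event's description.

(c), (d), (e)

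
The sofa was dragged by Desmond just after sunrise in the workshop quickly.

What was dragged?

the sofa

'the sofa' marks the patient of the dragging event.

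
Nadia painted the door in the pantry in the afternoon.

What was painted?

'the door' marks the patient of the painting event.

the door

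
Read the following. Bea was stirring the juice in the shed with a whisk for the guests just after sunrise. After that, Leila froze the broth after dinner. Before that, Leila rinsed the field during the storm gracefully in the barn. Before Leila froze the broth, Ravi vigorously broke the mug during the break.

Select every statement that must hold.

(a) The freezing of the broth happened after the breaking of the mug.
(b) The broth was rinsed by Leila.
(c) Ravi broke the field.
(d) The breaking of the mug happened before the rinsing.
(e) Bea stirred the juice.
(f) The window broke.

(a) Entailed — the narrative places the breaking before the freezing.
(b) Not entailed — Leila rinsed the field, not the broth; the broth belongs to the freezing event.
(c) Not entailed — Ravi broke the mug, not the field; the field belongs to the rinsing event.
(d) Not entailed — the narrative doesn't order the breaking relative to the rinsing.
(e) Entailed — 'stir' is an activity; 'was stirring' entails that some stirring happened, so 'stirred' holds.
(f) Not entailed — the mug is what broke, not the window.

(a), (e)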